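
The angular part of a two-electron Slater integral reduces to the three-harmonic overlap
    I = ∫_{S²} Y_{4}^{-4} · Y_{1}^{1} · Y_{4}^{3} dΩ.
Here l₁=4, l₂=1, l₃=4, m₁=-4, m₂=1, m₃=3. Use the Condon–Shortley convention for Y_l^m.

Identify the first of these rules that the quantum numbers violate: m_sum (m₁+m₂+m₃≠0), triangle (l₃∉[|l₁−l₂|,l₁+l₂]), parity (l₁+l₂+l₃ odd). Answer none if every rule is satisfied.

m₁+m₂+m₃ = -4 + 1 + 3 = 0  ✓
triangle: |4−1|=3 ≤ l₃=4 ≤ 4+1=5  ✓
parity: l₁+l₂+l₃ = 9 is odd  ✗

parity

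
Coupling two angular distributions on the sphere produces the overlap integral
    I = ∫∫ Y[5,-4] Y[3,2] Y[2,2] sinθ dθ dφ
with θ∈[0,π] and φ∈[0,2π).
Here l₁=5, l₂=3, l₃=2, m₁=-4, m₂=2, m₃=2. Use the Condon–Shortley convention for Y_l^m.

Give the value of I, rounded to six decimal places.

0.268967

Rules hold: Σm=0, L=10 even, 2≤2≤8.
N = 11·7·5 = 385
Δ = 6!·4!·0!/11! = 1/2310
Racah Σ t=3..3: t=3:−1/144 = -1/144
⇒ 3j(5 3 2; 0 0 0)² = 10/231, sgn -1
Racah Σ t=5..5: t=5:−1/2880 = -1/2880
⇒ 3j(5 3 2; -4 2 2)² = 3/55, sgn -1
4πI² = N·(3j₀)²·(3jₘ)² = 10/11
I = +1·√(0.909091/4π) = 0.26896683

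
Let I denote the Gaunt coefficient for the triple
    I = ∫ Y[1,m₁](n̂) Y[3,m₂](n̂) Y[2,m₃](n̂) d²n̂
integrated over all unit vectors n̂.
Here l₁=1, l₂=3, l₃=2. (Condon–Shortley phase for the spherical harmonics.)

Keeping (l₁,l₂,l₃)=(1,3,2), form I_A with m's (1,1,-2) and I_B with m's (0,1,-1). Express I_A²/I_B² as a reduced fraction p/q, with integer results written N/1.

l's match ⇒ only the (l;m) 3-j factors differ between A and B.
A: triangle coeff Δ(1,3,2) = 1/105; Σ_t [0,0]: t=0:+1/48 = 1/48; (3j)²=1/105 [(1 3 2; 1 1 -2)], sign=+1
B: triangle coeff Δ(1,3,2) = 1/105; Σ_t [1,1]: t=1:−1/6 = -1/6; (3j)²=8/105 [(1 3 2; 0 1 -1)], sign=+1
I_A²/I_B² = (1/105)/(8/105) = 1/8

1/8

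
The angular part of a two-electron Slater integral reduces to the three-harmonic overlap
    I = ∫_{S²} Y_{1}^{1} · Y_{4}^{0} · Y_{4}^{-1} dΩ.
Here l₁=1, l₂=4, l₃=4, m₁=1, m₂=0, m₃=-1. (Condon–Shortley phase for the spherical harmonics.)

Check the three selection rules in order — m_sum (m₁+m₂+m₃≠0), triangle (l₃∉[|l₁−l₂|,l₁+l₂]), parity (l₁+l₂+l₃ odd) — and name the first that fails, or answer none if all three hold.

parity

m₁+m₂+m₃ = 1 + 0 − 1 = 0  ✓
triangle: |1−4|=3 ≤ l₃=4 ≤ 1+4=5  ✓
parity: l₁+l₂+l₃ = 9 is odd  ✗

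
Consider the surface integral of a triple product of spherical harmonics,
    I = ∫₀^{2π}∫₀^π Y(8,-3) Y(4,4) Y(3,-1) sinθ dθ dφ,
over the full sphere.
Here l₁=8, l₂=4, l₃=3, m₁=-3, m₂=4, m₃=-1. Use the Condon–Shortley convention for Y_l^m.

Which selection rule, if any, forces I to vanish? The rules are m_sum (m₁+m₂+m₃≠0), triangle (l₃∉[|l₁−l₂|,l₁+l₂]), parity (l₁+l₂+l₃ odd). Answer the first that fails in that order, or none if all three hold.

triangle

m₁+m₂+m₃ = -3 + 4 − 1 = 0  ✓
triangle: |8−4|=4 ≤ l₃=3 ≤ 8+4=12  ✗
parity: l₁+l₂+l₃ = 15 is odd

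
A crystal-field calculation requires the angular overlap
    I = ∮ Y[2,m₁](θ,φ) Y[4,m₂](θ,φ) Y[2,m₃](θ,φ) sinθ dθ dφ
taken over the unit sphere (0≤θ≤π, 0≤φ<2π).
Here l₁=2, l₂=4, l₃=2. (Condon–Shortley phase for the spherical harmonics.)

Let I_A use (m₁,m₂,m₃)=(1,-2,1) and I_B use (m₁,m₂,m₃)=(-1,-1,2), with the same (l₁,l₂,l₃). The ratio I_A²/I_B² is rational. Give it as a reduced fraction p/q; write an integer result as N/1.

l's match ⇒ only the (l;m) 3-j factors differ between A and B.
A: triangle coeff Δ(2,4,2) = 1/630; Σ_t [1,1]: t=1:−1/36 = -1/36; (3j)²=4/63 [(2 4 2; 1 -2 1)], sign=+1
B: triangle coeff Δ(2,4,2) = 1/630; Σ_t [3,3]: t=3:−1/144 = -1/144; (3j)²=1/126 [(2 4 2; -1 -1 2)], sign=-1
I_A²/I_B² = (4/63)/(1/126) = 8/1

8/1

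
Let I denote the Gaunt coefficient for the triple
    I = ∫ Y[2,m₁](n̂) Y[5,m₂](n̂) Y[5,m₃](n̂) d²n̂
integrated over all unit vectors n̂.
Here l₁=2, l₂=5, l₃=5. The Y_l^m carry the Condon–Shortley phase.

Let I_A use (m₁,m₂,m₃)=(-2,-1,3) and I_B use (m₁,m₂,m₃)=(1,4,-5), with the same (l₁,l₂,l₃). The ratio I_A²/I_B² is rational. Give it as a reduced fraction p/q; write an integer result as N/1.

112/135

l's match ⇒ only the (l;m) 3-j factors differ between A and B.
A: triangle coeff Δ(2,5,5) = 1/38610; Σ_t [2,2]: t=2:+1/5760 = 1/5760; (3j)²=56/2145 [(2 5 5; -2 -1 3)], sign=+1
B: triangle coeff Δ(2,5,5) = 1/38610; Σ_t [1,1]: t=1:−1/80640 = -1/80640; (3j)²=9/286 [(2 5 5; 1 4 -5)], sign=-1
I_A²/I_B² = (56/2145)/(9/286) = 112/135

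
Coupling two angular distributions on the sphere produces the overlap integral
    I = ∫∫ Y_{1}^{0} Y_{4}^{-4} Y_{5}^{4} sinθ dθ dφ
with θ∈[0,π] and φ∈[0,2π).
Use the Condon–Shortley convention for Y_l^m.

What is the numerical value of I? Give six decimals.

0.147319

m-sum 0 ✓  L=10 even ✓  3≤5≤5 ✓
Π(2lᵢ+1) = 3×9×11 = 297
triangle coeff Δ(1,4,5) = 1/495
Σ_t [0,0]: t=0:+1/576 = 1/576
(3j)²=5/99 [(1 4 5; 0 0 0)], sign=-1
Σ_t [0,0]: t=0:+1/40320 = 1/40320
(3j)²=1/55 [(1 4 5; 0 -4 4)], sign=-1
⇒ 4πI² = 3/11
I = (+1)√(3/11/(4π)) = 0.14731920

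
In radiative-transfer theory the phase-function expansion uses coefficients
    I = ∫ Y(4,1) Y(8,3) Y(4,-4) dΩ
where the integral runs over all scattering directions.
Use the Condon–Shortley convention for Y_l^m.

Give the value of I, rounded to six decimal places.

Checks pass: Σm=0; 16 even; l₃=4∈[4,12].
(2·4+1)(2·8+1)(2·4+1) = 1377
Δ: 8! 0! 8! / 17! → 1/218790
sum: t=4:+1/331776 = 1/331776
3j²(4 8 4; 0 0 0) = Δ·Π!·Σ² = 490/21879  (sign +1)
sum: t=3:−1/29030400 = -1/29030400
3j²(4 8 4; 1 3 -4) = Δ·Π!·Σ² = 1/1326  (sign -1)
combine: 4πI² = 1377·490/21879·1/1326 = 735/31603
take √, sign -1: I = -0.04302041

-0.043020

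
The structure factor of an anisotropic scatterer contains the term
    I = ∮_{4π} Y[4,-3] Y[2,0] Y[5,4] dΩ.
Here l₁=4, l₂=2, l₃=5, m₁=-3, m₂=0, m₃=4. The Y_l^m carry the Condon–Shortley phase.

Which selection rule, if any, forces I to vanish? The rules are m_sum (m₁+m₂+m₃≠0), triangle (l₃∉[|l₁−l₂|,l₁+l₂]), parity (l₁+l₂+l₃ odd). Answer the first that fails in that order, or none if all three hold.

azimuthal sum: -3 + 0 + 4 = 1  ✗
2 ≤ 5 ≤ 6 (triangle on l)
L = 4 + 2 + 5 = 11 (odd)

m_sum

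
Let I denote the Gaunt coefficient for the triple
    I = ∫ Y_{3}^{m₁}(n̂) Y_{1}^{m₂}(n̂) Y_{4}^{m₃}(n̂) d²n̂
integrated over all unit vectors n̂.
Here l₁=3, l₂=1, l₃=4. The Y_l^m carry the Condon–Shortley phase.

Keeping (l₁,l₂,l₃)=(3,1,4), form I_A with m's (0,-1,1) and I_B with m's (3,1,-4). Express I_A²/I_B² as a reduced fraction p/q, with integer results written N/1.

5/14

Same 3,1,4: normalisation and zero-m 3j drop out of the ratio.
A: Δ: 0! 6! 2! / 9! → 1/252; sum: t=0:+1/72 = 1/72; 3j²(3 1 4; 0 -1 1) = Δ·Π!·Σ² = 5/126  (sign -1)
B: Δ: 0! 6! 2! / 9! → 1/252; sum: t=0:+1/1440 = 1/1440; 3j²(3 1 4; 3 1 -4) = Δ·Π!·Σ² = 1/9  (sign +1)
I_A²/I_B² = (5/126)/(1/9) = 5/14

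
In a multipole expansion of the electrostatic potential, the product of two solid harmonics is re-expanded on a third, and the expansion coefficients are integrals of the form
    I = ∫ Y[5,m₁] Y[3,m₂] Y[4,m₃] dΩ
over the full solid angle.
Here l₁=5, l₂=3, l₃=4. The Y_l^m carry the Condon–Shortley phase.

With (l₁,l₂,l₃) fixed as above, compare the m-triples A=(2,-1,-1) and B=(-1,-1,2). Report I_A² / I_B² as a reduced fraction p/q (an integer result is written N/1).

3584/1849

l's match ⇒ only the (l;m) 3-j factors differ between A and B.
A: triangle coeff Δ(5,3,4) = 1/180180; Σ_t [0,2]: t=0:+1/1728 t=1:−1/288 t=2:+1/960 = -1/540; (3j)²=128/6435 [(5 3 4; 2 -1 -1)], sign=+1
B: triangle coeff Δ(5,3,4) = 1/180180; Σ_t [0,2]: t=0:+1/34560 t=1:−1/720 t=2:+1/384 = 43/34560; (3j)²=1849/180180 [(5 3 4; -1 -1 2)], sign=+1
I_A²/I_B² = (128/6435)/(1849/180180) = 3584/1849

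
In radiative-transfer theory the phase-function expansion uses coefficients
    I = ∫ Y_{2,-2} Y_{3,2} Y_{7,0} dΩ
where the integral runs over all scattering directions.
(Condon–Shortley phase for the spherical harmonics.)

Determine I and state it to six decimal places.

triangle: need 1≤l₃≤5, have 7; I=0

0.000000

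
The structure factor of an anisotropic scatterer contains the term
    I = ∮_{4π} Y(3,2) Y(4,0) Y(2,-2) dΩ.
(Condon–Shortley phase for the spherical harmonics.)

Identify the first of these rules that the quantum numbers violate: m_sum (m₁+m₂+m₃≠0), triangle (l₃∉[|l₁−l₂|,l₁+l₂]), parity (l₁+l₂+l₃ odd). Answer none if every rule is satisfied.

azimuthal sum: 2 + 0 − 2 = 0  ✓
1 ≤ 2 ≤ 7 (triangle on l)  ✓
L = 3 + 4 + 2 = 9 (odd)  ✗

parity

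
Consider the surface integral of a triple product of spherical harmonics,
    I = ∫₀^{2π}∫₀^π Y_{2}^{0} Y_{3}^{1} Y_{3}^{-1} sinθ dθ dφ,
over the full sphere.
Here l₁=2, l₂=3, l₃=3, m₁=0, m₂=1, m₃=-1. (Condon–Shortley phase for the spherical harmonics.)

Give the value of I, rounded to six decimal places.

-0.126157

Checks pass: Σm=0; 8 even; l₃=3∈[1,5].
(2·2+1)(2·3+1)(2·3+1) = 245
Δ: 2! 2! 4! / 9! → 1/3780
sum: t=0:+1/24 t=1:−1/4 t=2:+1/24 = -1/6
3j²(2 3 3; 0 0 0) = Δ·Π!·Σ² = 4/105  (sign +1)
sum: t=0:+1/96 t=1:−1/6 t=2:+1/16 = -3/32
3j²(2 3 3; 0 1 -1) = Δ·Π!·Σ² = 3/140  (sign -1)
combine: 4πI² = 245·4/105·3/140 = 1/5
take √, sign -1: I = -0.12615663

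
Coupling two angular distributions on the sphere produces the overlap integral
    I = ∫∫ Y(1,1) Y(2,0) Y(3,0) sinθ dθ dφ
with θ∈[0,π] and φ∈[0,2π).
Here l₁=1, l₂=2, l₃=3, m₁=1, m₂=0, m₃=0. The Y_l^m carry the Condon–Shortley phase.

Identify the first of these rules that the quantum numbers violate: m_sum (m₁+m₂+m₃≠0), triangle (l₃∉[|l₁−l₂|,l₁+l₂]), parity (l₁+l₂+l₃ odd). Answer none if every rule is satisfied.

m₁+m₂+m₃ = 1 + 0 + 0 = 1  ✗
triangle: |1−2|=1 ≤ l₃=3 ≤ 1+2=3
parity: l₁+l₂+l₃ = 6 is even

m_sum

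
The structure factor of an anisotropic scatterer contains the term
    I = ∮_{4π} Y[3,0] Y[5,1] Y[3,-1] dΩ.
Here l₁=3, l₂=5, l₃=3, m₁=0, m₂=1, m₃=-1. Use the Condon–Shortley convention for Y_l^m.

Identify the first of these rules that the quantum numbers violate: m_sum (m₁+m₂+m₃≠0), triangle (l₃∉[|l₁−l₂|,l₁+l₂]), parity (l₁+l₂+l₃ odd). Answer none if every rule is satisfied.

parity

m₁+m₂+m₃ = 0 + 1 − 1 = 0  ✓
triangle: |3−5|=2 ≤ l₃=3 ≤ 3+5=8  ✓
parity: l₁+l₂+l₃ = 11 is odd  ✗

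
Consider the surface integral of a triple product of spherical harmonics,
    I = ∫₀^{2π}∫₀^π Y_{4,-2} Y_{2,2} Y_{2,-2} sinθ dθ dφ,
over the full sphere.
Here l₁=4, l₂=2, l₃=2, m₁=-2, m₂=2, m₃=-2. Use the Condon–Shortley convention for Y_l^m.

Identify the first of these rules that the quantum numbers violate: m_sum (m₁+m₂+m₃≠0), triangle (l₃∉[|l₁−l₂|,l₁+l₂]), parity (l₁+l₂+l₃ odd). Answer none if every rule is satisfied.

azimuthal sum: -2 + 2 − 2 = -2  ✗
2 ≤ 2 ≤ 6 (triangle on l)
L = 4 + 2 + 2 = 8 (even)

m_sum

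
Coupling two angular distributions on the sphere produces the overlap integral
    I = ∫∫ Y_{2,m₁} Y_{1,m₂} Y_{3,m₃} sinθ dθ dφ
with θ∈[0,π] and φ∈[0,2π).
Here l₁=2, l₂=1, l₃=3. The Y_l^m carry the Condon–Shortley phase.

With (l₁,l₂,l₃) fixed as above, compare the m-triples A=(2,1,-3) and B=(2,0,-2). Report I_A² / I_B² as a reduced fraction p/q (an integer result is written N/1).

Same 2,1,3: normalisation and zero-m 3j drop out of the ratio.
A: Δ: 0! 4! 2! / 7! → 1/105; sum: t=0:+1/48 = 1/48; 3j²(2 1 3; 2 1 -3) = Δ·Π!·Σ² = 1/7  (sign +1)
B: Δ: 0! 4! 2! / 7! → 1/105; sum: t=0:+1/24 = 1/24; 3j²(2 1 3; 2 0 -2) = Δ·Π!·Σ² = 1/21  (sign -1)
I_A²/I_B² = (1/7)/(1/21) = 3/1

3/1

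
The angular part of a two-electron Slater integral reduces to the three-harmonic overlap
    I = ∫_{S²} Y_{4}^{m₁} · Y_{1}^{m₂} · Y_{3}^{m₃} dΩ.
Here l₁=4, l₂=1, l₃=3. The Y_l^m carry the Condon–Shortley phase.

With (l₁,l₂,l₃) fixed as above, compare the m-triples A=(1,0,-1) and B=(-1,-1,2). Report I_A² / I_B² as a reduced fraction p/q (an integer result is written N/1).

5/1

l's match ⇒ only the (l;m) 3-j factors differ between A and B.
A: triangle coeff Δ(4,1,3) = 1/252; Σ_t [1,1]: t=1:−1/48 = -1/48; (3j)²=5/84 [(4 1 3; 1 0 -1)], sign=-1
B: triangle coeff Δ(4,1,3) = 1/252; Σ_t [0,0]: t=0:+1/240 = 1/240; (3j)²=1/84 [(4 1 3; -1 -1 2)], sign=-1
I_A²/I_B² = (5/84)/(1/84) = 5/1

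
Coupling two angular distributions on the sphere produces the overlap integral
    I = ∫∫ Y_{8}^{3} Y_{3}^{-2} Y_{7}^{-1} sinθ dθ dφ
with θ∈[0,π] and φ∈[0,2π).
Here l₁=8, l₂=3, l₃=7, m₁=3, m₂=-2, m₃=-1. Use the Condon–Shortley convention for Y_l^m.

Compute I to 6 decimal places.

m-sum 0 ✓  L=18 even ✓  5≤7≤11 ✓
Π(2lᵢ+1) = 17×7×15 = 1785
triangle coeff Δ(8,3,7) = 1/5290740
Σ_t [1,3]: t=1:−1/7257600 t=2:+1/2073600 t=3:−1/7257600 = 1/4838400
(3j)²=252/20995 [(8 3 7; 0 0 0)], sign=-1
Σ_t [0,1]: t=0:+1/14515200 t=1:−1/11612160 = -1/58060800
(3j)²=55/58786 [(8 3 7; 3 -2 -1)], sign=-1
⇒ 4πI² = 20790/1037153
I = (+1)√(20790/1037153/(4π)) = 0.03993934

0.039939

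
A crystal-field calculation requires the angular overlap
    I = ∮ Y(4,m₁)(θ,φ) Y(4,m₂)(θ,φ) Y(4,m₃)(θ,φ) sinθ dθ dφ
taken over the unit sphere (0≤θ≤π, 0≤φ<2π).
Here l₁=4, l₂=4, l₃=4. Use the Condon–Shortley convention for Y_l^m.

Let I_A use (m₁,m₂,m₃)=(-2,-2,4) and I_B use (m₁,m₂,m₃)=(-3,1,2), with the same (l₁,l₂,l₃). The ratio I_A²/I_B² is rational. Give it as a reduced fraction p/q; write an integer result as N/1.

9/1

Same 4,4,4: normalisation and zero-m 3j drop out of the ratio.
A: Δ: 4! 4! 4! / 13! → 1/450450; sum: t=2:+1/2304 = 1/2304; 3j²(4 4 4; -2 -2 4) = Δ·Π!·Σ² = 5/143  (sign +1)
B: Δ: 4! 4! 4! / 13! → 1/450450; sum: t=3:−1/576 t=4:+1/864 = -1/1728; 3j²(4 4 4; -3 1 2) = Δ·Π!·Σ² = 5/1287  (sign -1)
I_A²/I_B² = (5/143)/(5/1287) = 9/1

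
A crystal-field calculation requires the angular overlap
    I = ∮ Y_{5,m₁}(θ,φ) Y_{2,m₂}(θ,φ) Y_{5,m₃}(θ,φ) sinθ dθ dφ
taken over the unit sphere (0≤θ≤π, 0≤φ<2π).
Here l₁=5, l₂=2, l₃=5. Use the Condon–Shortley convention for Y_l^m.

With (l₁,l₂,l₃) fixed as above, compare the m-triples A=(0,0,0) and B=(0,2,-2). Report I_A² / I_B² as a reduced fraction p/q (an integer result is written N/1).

l's match ⇒ only the (l;m) 3-j factors differ between A and B.
A: triangle coeff Δ(5,2,5) = 1/38610; Σ_t [0,2]: t=0:+1/2880 t=1:−1/576 t=2:+1/2880 = -1/960; (3j)²=10/429 [(5 2 5; 0 0 0)], sign=+1
B: triangle coeff Δ(5,2,5) = 1/38610; Σ_t [2,2]: t=2:+1/2880 = 1/2880; (3j)²=14/429 [(5 2 5; 0 2 -2)], sign=-1
I_A²/I_B² = (10/429)/(14/429) = 5/7

5/7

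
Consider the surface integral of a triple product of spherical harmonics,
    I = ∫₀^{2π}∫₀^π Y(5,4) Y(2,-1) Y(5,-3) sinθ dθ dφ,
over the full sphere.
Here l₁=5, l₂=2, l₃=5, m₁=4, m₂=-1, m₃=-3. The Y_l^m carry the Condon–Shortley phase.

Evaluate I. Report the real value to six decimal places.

0.196098

Rules hold: Σm=0, L=12 even, 3≤5≤7.
N = 11·5·11 = 605
Δ = 2!·8!·2!/13! = 1/38610
Racah Σ t=0..2: t=0:+1/2880 t=1:−1/576 t=2:+1/2880 = -1/960
⇒ 3j(5 2 5; 0 0 0)² = 10/429, sgn +1
Racah Σ t=0..1: t=0:+1/10080 t=1:−1/80640 = 1/11520
⇒ 3j(5 2 5; 4 -1 -3)² = 49/1430, sgn +1
4πI² = N·(3j₀)²·(3jₘ)² = 245/507
I = +1·√(0.483235/4π) = 0.19609844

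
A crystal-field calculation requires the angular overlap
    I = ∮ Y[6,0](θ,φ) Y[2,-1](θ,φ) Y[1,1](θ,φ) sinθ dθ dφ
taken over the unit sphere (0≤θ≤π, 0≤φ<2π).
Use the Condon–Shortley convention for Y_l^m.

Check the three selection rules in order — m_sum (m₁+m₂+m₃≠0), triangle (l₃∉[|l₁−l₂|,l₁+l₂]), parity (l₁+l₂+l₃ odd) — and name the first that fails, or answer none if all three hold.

azimuthal sum: 0 − 1 + 1 = 0  ✓
4 ≤ 1 ≤ 8 (triangle on l)  ✗
L = 6 + 2 + 1 = 9 (odd)

triangle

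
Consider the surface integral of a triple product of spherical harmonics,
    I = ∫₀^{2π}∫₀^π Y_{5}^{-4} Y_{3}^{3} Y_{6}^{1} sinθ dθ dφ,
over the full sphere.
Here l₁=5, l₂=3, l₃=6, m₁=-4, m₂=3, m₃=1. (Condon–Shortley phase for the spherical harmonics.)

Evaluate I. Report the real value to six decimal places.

m-sum 0 ✓  L=14 even ✓  2≤6≤8 ✓
Π(2lᵢ+1) = 11×7×13 = 1001
triangle coeff Δ(5,3,6) = 1/675675
Σ_t [0,2]: t=0:+1/8640 t=1:−1/2304 t=2:+1/8640 = -7/34560
(3j)²=7/429 [(5 3 6; 0 0 0)], sign=-1
Σ_t [2,2]: t=2:+1/241920 = 1/241920
(3j)²=4/1001 [(5 3 6; -4 3 1)], sign=-1
⇒ 4πI² = 28/429
I = (+1)√(28/429/(4π)) = 0.07206849

0.072068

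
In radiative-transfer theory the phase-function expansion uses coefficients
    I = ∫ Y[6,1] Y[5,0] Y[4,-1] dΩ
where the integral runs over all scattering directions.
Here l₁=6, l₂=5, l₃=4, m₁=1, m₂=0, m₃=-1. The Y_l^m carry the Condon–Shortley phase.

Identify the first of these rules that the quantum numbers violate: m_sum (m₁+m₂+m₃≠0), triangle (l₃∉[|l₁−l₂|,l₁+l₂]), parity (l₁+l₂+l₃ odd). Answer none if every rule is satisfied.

parity

m₁+m₂+m₃ = 1 + 0 − 1 = 0  ✓
triangle: |6−5|=1 ≤ l₃=4 ≤ 6+5=11  ✓
parity: l₁+l₂+l₃ = 15 is odd  ✗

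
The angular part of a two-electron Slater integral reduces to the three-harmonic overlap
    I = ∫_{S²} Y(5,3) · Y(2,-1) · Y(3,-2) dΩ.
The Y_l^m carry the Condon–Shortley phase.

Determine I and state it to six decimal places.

Checks pass: Σm=0; 10 even; l₃=3∈[3,7].
(2·5+1)(2·2+1)(2·3+1) = 385
Δ: 4! 6! 0! / 11! → 1/2310
sum: t=2:+1/144 = 1/144
3j²(5 2 3; 0 0 0) = Δ·Π!·Σ² = 10/231  (sign -1)
sum: t=1:−1/720 = -1/720
3j²(5 2 3; 3 -1 -2) = Δ·Π!·Σ² = 8/165  (sign +1)
combine: 4πI² = 385·10/231·8/165 = 80/99
take √, sign -1: I = -0.25358436

-0.253584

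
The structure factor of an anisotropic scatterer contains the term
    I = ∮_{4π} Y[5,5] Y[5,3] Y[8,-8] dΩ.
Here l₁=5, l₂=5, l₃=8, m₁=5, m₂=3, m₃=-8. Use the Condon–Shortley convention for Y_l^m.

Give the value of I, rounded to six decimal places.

-0.163955

m-sum 0 ✓  L=18 even ✓  0≤8≤10 ✓
Π(2lᵢ+1) = 11×11×17 = 2057
triangle coeff Δ(5,5,8) = 1/37413090
Σ_t [0,2]: t=0:+1/1036800 t=1:−1/331776 t=2:+1/1036800 = -1/921600
(3j)²=490/46189 [(5 5 8; 0 0 0)], sign=-1
Σ_t [0,0]: t=0:+1/3251404800 = 1/3251404800
(3j)²=5/323 [(5 5 8; 5 3 -8)], sign=+1
⇒ 4πI² = 26950/79781
I = (-1)√(26950/79781/(4π)) = -0.16395502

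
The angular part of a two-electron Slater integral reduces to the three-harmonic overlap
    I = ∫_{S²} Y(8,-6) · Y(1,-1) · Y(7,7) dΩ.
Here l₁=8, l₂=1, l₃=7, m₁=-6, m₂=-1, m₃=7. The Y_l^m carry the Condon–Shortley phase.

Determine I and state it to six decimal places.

m-sum 0 ✓  L=16 even ✓  7≤7≤9 ✓
Π(2lᵢ+1) = 17×3×15 = 765
triangle coeff Δ(8,1,7) = 1/2040
Σ_t [1,1]: t=1:−1/25401600 = -1/25401600
(3j)²=8/255 [(8 1 7; 0 0 0)], sign=+1
Σ_t [0,0]: t=0:+1/174356582400 = 1/174356582400
(3j)²=1/2040 [(8 1 7; -6 -1 7)], sign=+1
⇒ 4πI² = 1/85
I = (+1)√(1/85/(4π)) = 0.03059748

0.030597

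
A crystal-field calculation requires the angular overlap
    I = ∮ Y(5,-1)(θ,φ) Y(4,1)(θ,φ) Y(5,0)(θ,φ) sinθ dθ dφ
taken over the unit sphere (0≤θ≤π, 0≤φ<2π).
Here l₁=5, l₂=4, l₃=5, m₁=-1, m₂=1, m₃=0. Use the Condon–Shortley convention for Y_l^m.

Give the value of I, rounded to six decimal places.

m-sum 0 ✓  L=14 even ✓  1≤5≤9 ✓
Π(2lᵢ+1) = 11×9×11 = 1089
triangle coeff Δ(5,4,5) = 1/3153150
Σ_t [0,4]: t=0:+1/69120 t=1:−1/1728 t=2:+1/576 t=3:−1/1728 t=4:+1/69120 = 7/11520
(3j)²=2/143 [(5 4 5; 0 0 0)], sign=-1
Σ_t [1,4]: t=1:−1/17280 t=2:+1/1152 t=3:−1/864 t=4:+1/6912 = -7/34560
(3j)²=1/429 [(5 4 5; -1 1 0)], sign=+1
⇒ 4πI² = 6/169
I = (-1)√(6/169/(4π)) = -0.05315295

-0.053153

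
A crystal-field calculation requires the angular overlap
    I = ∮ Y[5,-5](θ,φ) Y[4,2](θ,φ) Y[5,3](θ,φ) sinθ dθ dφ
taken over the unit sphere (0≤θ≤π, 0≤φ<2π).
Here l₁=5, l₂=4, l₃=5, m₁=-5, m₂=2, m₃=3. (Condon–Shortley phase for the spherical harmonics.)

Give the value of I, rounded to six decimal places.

-0.184127

Rules hold: Σm=0, L=14 even, 1≤5≤9.
N = 11·9·11 = 1089
Δ = 4!·6!·4!/15! = 1/3153150
Racah Σ t=0..4: t=0:+1/69120 t=1:−1/1728 t=2:+1/576 t=3:−1/1728 t=4:+1/69120 = 7/11520
⇒ 3j(5 4 5; 0 0 0)² = 2/143, sgn -1
Racah Σ t=4..4: t=4:+1/69120 = 1/69120
⇒ 3j(5 4 5; -5 2 3)² = 4/143, sgn +1
4πI² = N·(3j₀)²·(3jₘ)² = 72/169
I = -1·√(0.426036/4π) = -0.18412721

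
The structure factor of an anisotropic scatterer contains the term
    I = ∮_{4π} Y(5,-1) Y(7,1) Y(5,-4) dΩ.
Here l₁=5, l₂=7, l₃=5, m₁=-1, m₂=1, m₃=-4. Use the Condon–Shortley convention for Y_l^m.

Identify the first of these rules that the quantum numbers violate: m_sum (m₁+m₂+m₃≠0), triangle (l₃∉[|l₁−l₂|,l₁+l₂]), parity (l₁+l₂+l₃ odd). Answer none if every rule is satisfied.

m₁+m₂+m₃ = -1 + 1 − 4 = -4  ✗
triangle: |5−7|=2 ≤ l₃=5 ≤ 5+7=12
parity: l₁+l₂+l₃ = 17 is odd

m_sum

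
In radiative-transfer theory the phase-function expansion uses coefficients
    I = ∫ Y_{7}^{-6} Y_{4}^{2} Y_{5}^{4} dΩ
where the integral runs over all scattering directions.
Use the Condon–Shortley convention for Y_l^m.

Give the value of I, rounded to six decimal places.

Rules hold: Σm=0, L=16 even, 3≤5≤11.
N = 15·9·11 = 1485
Δ = 6!·8!·2!/17! = 1/6126120
Racah Σ t=2..4: t=2:+1/69120 t=3:−1/20736 t=4:+1/69120 = -1/51840
⇒ 3j(7 4 5; 0 0 0)² = 280/21879, sgn +1
Racah Σ t=5..6: t=5:−1/4838400 t=6:+1/7257600 = -1/14515200
⇒ 3j(7 4 5; -6 2 4)² = 3/1190, sgn +1
4πI² = N·(3j₀)²·(3jₘ)² = 180/3757
I = +1·√(0.0479106/4π) = 0.06174627

0.061746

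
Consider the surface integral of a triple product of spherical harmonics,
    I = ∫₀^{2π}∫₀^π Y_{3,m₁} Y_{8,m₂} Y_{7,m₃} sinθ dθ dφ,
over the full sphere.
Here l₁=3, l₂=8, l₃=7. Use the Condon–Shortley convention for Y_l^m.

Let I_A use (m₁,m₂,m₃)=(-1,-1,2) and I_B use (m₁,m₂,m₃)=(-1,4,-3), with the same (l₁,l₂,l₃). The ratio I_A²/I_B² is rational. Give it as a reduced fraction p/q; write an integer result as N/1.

l's match ⇒ only the (l;m) 3-j factors differ between A and B.
A: triangle coeff Δ(3,8,7) = 1/5290740; Σ_t [2,4]: t=2:+1/4838400 t=3:−1/5806080 t=4:+1/104509440 = 23/522547200; (3j)²=529/377910 [(3 8 7; -1 -1 2)], sign=-1
B: triangle coeff Δ(3,8,7) = 1/5290740; Σ_t [2,4]: t=2:+1/58060800 t=3:−1/13063680 t=4:+1/46448640 = -79/2090188800; (3j)²=68651/5290740 [(3 8 7; -1 4 -3)], sign=-1
I_A²/I_B² = (529/377910)/(68651/5290740) = 7406/68651

7406/68651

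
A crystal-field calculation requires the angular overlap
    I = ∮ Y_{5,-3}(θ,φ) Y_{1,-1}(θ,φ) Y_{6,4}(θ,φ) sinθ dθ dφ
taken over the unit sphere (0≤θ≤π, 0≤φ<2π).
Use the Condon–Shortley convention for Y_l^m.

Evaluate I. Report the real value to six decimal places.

m-sum 0 ✓  L=12 even ✓  4≤6≤6 ✓
Π(2lᵢ+1) = 11×3×13 = 429
triangle coeff Δ(5,1,6) = 1/858
Σ_t [0,0]: t=0:+1/14400 = 1/14400
(3j)²=6/143 [(5 1 6; 0 0 0)], sign=+1
Σ_t [0,0]: t=0:+1/161280 = 1/161280
(3j)²=15/286 [(5 1 6; -3 -1 4)], sign=+1
⇒ 4πI² = 135/143
I = (+1)√(135/143/(4π)) = 0.27409047

0.274090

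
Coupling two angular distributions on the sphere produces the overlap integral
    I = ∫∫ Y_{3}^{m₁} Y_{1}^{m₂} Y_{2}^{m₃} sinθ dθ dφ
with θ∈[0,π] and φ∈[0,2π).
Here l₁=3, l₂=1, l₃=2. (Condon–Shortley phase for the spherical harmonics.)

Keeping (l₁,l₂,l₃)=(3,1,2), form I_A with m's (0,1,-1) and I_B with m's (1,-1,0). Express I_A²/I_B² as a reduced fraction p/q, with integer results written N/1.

l's match ⇒ only the (l;m) 3-j factors differ between A and B.
A: triangle coeff Δ(3,1,2) = 1/105; Σ_t [2,2]: t=2:+1/12 = 1/12; (3j)²=1/35 [(3 1 2; 0 1 -1)], sign=-1
B: triangle coeff Δ(3,1,2) = 1/105; Σ_t [0,0]: t=0:+1/8 = 1/8; (3j)²=2/35 [(3 1 2; 1 -1 0)], sign=+1
I_A²/I_B² = (1/35)/(2/35) = 1/2

1/2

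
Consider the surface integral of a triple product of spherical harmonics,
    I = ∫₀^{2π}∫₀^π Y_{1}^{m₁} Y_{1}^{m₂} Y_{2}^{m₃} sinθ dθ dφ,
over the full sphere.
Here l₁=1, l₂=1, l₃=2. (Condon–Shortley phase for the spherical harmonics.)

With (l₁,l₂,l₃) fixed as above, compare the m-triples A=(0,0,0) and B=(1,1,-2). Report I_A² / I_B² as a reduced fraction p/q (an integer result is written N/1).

2/3

Same 1,1,2: normalisation and zero-m 3j drop out of the ratio.
A: Δ: 0! 2! 2! / 5! → 1/30; sum: t=0:+1/1 = 1/1; 3j²(1 1 2; 0 0 0) = Δ·Π!·Σ² = 2/15  (sign +1)
B: Δ: 0! 2! 2! / 5! → 1/30; sum: t=0:+1/4 = 1/4; 3j²(1 1 2; 1 1 -2) = Δ·Π!·Σ² = 1/5  (sign +1)
I_A²/I_B² = (2/15)/(1/5) = 2/3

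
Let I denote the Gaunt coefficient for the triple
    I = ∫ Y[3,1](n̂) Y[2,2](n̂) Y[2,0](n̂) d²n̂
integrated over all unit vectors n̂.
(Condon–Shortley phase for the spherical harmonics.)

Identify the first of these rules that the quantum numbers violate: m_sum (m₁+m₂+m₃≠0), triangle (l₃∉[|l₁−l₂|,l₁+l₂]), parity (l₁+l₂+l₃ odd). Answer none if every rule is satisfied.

m_sum

m₁+m₂+m₃ = 1 + 2 + 0 = 3  ✗
triangle: |3−2|=1 ≤ l₃=2 ≤ 3+2=5
parity: l₁+l₂+l₃ = 7 is odd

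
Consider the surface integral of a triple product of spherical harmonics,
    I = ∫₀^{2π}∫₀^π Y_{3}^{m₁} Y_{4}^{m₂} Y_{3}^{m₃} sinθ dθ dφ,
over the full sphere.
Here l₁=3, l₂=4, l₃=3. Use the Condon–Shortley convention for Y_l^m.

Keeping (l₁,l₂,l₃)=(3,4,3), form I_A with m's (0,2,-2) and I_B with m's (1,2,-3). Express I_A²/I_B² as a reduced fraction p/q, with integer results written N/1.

1/18

Same 3,4,3: normalisation and zero-m 3j drop out of the ratio.
A: Δ: 4! 2! 4! / 11! → 1/34650; sum: t=2:+1/96 t=3:−1/72 = -1/288; 3j²(3 4 3; 0 2 -2) = Δ·Π!·Σ² = 1/462  (sign +1)
B: Δ: 4! 2! 4! / 11! → 1/34650; sum: t=2:+1/192 = 1/192; 3j²(3 4 3; 1 2 -3) = Δ·Π!·Σ² = 3/77  (sign +1)
I_A²/I_B² = (1/462)/(3/77) = 1/18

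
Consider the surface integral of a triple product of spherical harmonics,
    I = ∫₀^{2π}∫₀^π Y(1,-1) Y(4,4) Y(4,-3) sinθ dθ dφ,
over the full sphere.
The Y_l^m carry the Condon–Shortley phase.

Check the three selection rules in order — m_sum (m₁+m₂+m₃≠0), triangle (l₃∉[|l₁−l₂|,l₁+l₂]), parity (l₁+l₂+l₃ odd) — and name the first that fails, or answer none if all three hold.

Σmᵢ = 0  ✓
l₃∈[|l₁−l₂|,l₁+l₂]=[3,5], have l₃=4  ✓
Σlᵢ = 9 ⇒ odd  ✗

parity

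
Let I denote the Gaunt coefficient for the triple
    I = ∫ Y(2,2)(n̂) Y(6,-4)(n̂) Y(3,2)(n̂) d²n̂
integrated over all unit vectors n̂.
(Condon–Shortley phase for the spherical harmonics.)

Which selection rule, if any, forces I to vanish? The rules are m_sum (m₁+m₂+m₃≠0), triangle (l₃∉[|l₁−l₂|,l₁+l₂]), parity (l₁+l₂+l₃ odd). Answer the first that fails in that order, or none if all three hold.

Σmᵢ = 0  ✓
l₃∈[|l₁−l₂|,l₁+l₂]=[4,8], have l₃=3  ✗
Σlᵢ = 11 ⇒ odd

triangle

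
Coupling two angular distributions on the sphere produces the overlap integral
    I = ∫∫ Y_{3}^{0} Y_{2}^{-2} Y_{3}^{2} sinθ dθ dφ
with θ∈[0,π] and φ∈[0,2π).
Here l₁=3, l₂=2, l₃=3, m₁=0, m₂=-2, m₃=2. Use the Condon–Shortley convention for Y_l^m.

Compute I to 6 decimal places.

-0.188063

Checks pass: Σm=0; 8 even; l₃=3∈[1,5].
(2·3+1)(2·2+1)(2·3+1) = 245
Δ: 2! 4! 2! / 9! → 1/3780
sum: t=0:+1/24 t=1:−1/4 t=2:+1/24 = -1/6
3j²(3 2 3; 0 0 0) = Δ·Π!·Σ² = 4/105  (sign +1)
sum: t=0:+1/24 = 1/24
3j²(3 2 3; 0 -2 2) = Δ·Π!·Σ² = 1/21  (sign -1)
combine: 4πI² = 245·4/105·1/21 = 4/9
take √, sign -1: I = -0.18806319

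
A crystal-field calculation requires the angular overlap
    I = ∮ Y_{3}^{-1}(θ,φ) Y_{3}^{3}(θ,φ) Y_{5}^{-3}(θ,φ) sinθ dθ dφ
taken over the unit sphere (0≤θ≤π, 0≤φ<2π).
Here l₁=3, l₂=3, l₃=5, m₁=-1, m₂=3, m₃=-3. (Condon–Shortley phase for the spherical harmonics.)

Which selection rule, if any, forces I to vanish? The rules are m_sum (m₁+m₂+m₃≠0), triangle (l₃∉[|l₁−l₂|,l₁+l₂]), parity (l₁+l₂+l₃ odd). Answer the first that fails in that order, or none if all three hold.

m_sum

m₁+m₂+m₃ = -1 + 3 − 3 = -1  ✗
triangle: |3−3|=0 ≤ l₃=5 ≤ 3+3=6
parity: l₁+l₂+l₃ = 11 is odd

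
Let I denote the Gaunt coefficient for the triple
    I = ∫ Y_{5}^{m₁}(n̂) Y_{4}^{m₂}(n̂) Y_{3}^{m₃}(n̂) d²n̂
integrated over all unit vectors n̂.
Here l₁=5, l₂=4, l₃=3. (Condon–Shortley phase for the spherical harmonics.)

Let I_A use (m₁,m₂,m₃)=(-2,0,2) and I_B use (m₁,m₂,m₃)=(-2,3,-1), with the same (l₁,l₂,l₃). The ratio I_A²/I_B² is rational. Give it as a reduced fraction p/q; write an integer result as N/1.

50/343

Same 5,4,3: normalisation and zero-m 3j drop out of the ratio.
A: Δ: 6! 4! 2! / 13! → 1/180180; sum: t=3:−1/864 t=4:+1/576 = 1/1728; 3j²(5 4 3; -2 0 2) = Δ·Π!·Σ² = 5/1287  (sign -1)
B: Δ: 6! 4! 2! / 13! → 1/180180; sum: t=5:−1/960 t=6:+1/4320 = -7/8640; 3j²(5 4 3; -2 3 -1) = Δ·Π!·Σ² = 343/12870  (sign -1)
I_A²/I_B² = (5/1287)/(343/12870) = 50/343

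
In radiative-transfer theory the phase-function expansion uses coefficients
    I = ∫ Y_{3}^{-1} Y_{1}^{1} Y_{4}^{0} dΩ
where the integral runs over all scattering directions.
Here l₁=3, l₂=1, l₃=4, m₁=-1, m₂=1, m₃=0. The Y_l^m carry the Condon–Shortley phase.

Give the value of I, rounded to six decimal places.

0.150786

Checks pass: Σm=0; 8 even; l₃=4∈[2,4].
(2·3+1)(2·1+1)(2·4+1) = 189
Δ: 0! 6! 2! / 9! → 1/252
sum: t=0:+1/36 = 1/36
3j²(3 1 4; 0 0 0) = Δ·Π!·Σ² = 4/63  (sign +1)
sum: t=0:+1/96 = 1/96
3j²(3 1 4; -1 1 0) = Δ·Π!·Σ² = 1/42  (sign +1)
combine: 4πI² = 189·4/63·1/42 = 2/7
take √, sign +1: I = 0.15078601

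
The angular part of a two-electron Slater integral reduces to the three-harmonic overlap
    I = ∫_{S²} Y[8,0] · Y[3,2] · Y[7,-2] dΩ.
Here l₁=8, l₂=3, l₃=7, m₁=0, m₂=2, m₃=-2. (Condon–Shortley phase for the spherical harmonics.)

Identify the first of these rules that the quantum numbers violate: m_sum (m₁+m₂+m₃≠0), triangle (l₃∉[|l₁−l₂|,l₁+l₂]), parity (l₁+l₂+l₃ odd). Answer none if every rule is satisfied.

azimuthal sum: 0 + 2 − 2 = 0  ✓
5 ≤ 7 ≤ 11 (triangle on l)  ✓
L = 8 + 3 + 7 = 18 (even)  ✓

none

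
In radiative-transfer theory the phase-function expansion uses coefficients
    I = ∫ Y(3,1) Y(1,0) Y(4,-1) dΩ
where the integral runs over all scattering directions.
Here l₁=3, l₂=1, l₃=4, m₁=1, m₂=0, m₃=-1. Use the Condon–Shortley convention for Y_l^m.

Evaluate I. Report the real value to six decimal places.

-0.238414

Checks pass: Σm=0; 8 even; l₃=4∈[2,4].
(2·3+1)(2·1+1)(2·4+1) = 189
Δ: 0! 6! 2! / 9! → 1/252
sum: t=0:+1/36 = 1/36
3j²(3 1 4; 0 0 0) = Δ·Π!·Σ² = 4/63  (sign +1)
sum: t=0:+1/48 = 1/48
3j²(3 1 4; 1 0 -1) = Δ·Π!·Σ² = 5/84  (sign -1)
combine: 4πI² = 189·4/63·5/84 = 5/7
take √, sign -1: I = -0.23841361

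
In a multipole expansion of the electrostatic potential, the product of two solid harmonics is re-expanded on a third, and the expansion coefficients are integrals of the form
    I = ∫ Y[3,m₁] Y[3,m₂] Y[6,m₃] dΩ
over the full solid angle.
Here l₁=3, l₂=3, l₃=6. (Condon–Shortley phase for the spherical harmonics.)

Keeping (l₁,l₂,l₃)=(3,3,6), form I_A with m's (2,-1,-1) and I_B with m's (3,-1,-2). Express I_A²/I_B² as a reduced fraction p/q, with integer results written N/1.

Same 3,3,6: normalisation and zero-m 3j drop out of the ratio.
A: Δ: 0! 6! 6! / 13! → 1/12012; sum: t=0:+1/5760 = 1/5760; 3j²(3 3 6; 2 -1 -1) = Δ·Π!·Σ² = 5/572  (sign -1)
B: Δ: 0! 6! 6! / 13! → 1/12012; sum: t=0:+1/34560 = 1/34560; 3j²(3 3 6; 3 -1 -2) = Δ·Π!·Σ² = 1/429  (sign +1)
I_A²/I_B² = (5/572)/(1/429) = 15/4

15/4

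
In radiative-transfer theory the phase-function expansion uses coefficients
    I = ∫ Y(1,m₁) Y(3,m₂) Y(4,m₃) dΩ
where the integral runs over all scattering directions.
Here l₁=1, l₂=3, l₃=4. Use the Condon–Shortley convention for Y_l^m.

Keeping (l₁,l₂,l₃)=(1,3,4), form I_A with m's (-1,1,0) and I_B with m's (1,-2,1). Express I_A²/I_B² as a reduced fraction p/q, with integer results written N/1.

l's match ⇒ only the (l;m) 3-j factors differ between A and B.
A: triangle coeff Δ(1,3,4) = 1/252; Σ_t [0,0]: t=0:+1/96 = 1/96; (3j)²=1/42 [(1 3 4; -1 1 0)], sign=+1
B: triangle coeff Δ(1,3,4) = 1/252; Σ_t [0,0]: t=0:+1/240 = 1/240; (3j)²=1/84 [(1 3 4; 1 -2 1)], sign=-1
I_A²/I_B² = (1/42)/(1/84) = 2/1

2/1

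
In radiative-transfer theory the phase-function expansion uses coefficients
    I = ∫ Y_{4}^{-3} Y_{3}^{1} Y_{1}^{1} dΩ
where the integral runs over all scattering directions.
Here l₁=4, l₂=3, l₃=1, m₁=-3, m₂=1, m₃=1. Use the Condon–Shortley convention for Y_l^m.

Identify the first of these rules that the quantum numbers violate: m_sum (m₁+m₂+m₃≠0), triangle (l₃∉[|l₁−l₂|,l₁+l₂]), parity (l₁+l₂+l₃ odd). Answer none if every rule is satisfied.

m_sum

Σmᵢ = -1  ✗
l₃∈[|l₁−l₂|,l₁+l₂]=[1,7], have l₃=1
Σlᵢ = 8 ⇒ even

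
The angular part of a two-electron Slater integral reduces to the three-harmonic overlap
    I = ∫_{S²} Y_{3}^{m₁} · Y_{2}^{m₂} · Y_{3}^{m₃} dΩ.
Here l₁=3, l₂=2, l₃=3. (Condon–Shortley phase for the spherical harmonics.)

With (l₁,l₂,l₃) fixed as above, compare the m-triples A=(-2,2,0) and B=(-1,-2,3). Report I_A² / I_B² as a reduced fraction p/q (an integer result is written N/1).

Shared (l₁,l₂,l₃)=(3,2,3): N and (l;000)² cancel in I_A²/I_B².
A: Δ = 2!·4!·2!/9! = 1/3780; Racah Σ t=2..2: t=2:+1/24 = 1/24; ⇒ 3j(3 2 3; -2 2 0)² = 1/21, sgn -1
B: Δ = 2!·4!·2!/9! = 1/3780; Racah Σ t=0..0: t=0:+1/96 = 1/96; ⇒ 3j(3 2 3; -1 -2 3)² = 1/42, sgn +1
I_A²/I_B² = (1/21)/(1/42) = 2/1

2/1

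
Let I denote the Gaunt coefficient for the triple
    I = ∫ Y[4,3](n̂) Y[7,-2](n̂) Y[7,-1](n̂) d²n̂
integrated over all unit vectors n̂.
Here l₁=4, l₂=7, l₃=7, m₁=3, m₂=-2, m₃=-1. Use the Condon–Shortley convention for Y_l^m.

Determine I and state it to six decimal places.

Checks pass: Σm=0; 18 even; l₃=7∈[3,11].
(2·4+1)(2·7+1)(2·7+1) = 2025
Δ: 4! 4! 10! / 19! → 1/58198140
sum: t=0:+1/17418240 t=1:−1/622080 t=2:+1/230400 t=3:−1/622080 t=4:+1/17418240 = 1/806400
3j²(4 7 7; 0 0 0) = Δ·Π!·Σ² = 2268/230945  (sign -1)
sum: t=0:+1/2073600 t=1:−1/2488320 = 1/12441600
3j²(4 7 7; 3 -2 -1) = Δ·Π!·Σ² = 98/138567  (sign +1)
combine: 4πI² = 2025·2268/230945·98/138567 = 30005640/2133423721
take √, sign -1: I = -0.03345476

-0.033455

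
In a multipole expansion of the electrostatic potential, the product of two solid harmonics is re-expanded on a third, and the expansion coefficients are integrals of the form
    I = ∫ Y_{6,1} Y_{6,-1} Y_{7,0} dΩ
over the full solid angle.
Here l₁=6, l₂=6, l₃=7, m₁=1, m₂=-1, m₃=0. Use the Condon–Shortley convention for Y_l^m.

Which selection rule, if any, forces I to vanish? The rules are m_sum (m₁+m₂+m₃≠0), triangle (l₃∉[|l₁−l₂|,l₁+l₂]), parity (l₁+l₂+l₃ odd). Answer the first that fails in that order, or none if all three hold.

m₁+m₂+m₃ = 1 − 1 + 0 = 0  ✓
triangle: |6−6|=0 ≤ l₃=7 ≤ 6+6=12  ✓
parity: l₁+l₂+l₃ = 19 is odd  ✗

parity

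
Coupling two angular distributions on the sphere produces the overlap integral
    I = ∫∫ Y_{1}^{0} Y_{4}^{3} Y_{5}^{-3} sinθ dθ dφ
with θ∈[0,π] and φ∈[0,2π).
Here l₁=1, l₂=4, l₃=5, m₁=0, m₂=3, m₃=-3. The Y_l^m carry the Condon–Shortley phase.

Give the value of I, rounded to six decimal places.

m-sum 0 ✓  L=10 even ✓  3≤5≤5 ✓
Π(2lᵢ+1) = 3×9×11 = 297
triangle coeff Δ(1,4,5) = 1/495
Σ_t [0,0]: t=0:+1/576 = 1/576
(3j)²=5/99 [(1 4 5; 0 0 0)], sign=-1
Σ_t [0,0]: t=0:+1/5040 = 1/5040
(3j)²=16/495 [(1 4 5; 0 3 -3)], sign=+1
⇒ 4πI² = 16/33
I = (-1)√(16/33/(4π)) = -0.19642560

-0.196426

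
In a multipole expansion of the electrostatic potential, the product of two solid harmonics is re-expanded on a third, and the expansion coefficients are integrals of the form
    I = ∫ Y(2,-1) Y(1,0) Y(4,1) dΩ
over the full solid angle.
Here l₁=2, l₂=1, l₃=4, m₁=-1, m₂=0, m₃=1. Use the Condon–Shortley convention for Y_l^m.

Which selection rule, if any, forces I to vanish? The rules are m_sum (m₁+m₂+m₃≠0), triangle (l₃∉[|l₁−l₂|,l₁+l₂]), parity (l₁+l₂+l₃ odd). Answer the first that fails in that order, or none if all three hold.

triangle

m₁+m₂+m₃ = -1 + 0 + 1 = 0  ✓
triangle: |2−1|=1 ≤ l₃=4 ≤ 2+1=3  ✗
parity: l₁+l₂+l₃ = 7 is odd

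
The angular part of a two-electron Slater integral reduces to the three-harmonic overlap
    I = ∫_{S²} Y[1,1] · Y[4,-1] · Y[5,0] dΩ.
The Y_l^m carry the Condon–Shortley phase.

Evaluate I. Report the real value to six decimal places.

0.155288

Rules hold: Σm=0, L=10 even, 3≤5≤5.
N = 3·9·11 = 297
Δ = 0!·2!·8!/11! = 1/495
Racah Σ t=0..0: t=0:+1/576 = 1/576
⇒ 3j(1 4 5; 0 0 0)² = 5/99, sgn -1
Racah Σ t=0..0: t=0:+1/1440 = 1/1440
⇒ 3j(1 4 5; 1 -1 0)² = 2/99, sgn -1
4πI² = N·(3j₀)²·(3jₘ)² = 10/33
I = +1·√(0.30303/4π) = 0.15528807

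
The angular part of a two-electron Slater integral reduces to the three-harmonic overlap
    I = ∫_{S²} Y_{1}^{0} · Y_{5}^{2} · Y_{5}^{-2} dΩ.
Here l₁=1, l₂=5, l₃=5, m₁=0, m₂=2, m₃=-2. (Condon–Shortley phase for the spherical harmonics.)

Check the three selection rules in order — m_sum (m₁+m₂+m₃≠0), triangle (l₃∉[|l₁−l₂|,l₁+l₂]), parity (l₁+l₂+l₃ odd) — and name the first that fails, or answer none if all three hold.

m₁+m₂+m₃ = 0 + 2 − 2 = 0  ✓
triangle: |1−5|=4 ≤ l₃=5 ≤ 1+5=6  ✓
parity: l₁+l₂+l₃ = 11 is odd  ✗

parity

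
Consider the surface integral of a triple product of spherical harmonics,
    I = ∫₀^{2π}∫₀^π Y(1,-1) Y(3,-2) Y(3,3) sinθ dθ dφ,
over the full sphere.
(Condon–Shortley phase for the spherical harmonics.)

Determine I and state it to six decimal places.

0.000000

Σlᵢ=7 odd — θ-integrand is odd under cosθ→−cosθ; I=0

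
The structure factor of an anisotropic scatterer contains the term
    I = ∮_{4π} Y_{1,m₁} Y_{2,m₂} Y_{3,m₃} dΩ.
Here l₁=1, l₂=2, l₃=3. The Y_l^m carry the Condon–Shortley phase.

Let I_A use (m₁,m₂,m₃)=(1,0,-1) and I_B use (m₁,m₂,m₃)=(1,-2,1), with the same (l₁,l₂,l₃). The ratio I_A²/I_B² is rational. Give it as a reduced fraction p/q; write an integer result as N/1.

Shared (l₁,l₂,l₃)=(1,2,3): N and (l;000)² cancel in I_A²/I_B².
A: Δ = 0!·2!·4!/7! = 1/105; Racah Σ t=0..0: t=0:+1/8 = 1/8; ⇒ 3j(1 2 3; 1 0 -1)² = 2/35, sgn +1
B: Δ = 0!·2!·4!/7! = 1/105; Racah Σ t=0..0: t=0:+1/48 = 1/48; ⇒ 3j(1 2 3; 1 -2 1)² = 1/105, sgn +1
I_A²/I_B² = (2/35)/(1/105) = 6/1

6/1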